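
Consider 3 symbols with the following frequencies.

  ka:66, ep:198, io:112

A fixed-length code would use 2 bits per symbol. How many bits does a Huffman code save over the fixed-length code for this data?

198

Fixed-length: 2 bits × 376 symbols = 752 bits.
Huffman merges:
ka(66) + io(112) → 178
178 + ep(198) → 376
Huffman total = 178 + 376 = 554 bits.
Saving = 752 − 554 = 198 bits.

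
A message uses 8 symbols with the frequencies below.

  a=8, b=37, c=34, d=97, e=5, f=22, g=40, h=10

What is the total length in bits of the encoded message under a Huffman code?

Build the Huffman tree bottom-up:
merge e(5) and a(8): 13
merge h(10) and 13: 23
merge f(22) and 23: 45
merge c(34) and b(37): 71
merge g(40) and 45: 85
merge 71 and 85: 156
merge d(97) and 156: 253
Each symbol's bit-cost is frequency × depth; summing gives 646 bits (equivalently 13 + 23 + 45 + 71 + 85 + 156 + 253).

646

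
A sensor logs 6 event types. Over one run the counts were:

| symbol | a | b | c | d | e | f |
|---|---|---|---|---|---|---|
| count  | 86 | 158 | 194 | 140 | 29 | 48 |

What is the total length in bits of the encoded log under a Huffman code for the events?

1550

Merge the two smallest weights repeatedly:
e(29) + f(48) → 77
77 + a(86) → 163
d(140) + b(158) → 298
163 + c(194) → 357
298 + 357 → 655
The encoded length is the sum of every internal node's weight: 77 + 163 + 298 + 357 + 655 = 1550 bits.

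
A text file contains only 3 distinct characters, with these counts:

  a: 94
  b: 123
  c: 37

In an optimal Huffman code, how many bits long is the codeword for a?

Huffman merges, smallest pair first:
c(37) + a(94) → 131
b(123) + 131 → 254
The subtree containing a is merged 2 times, so code length = 2.

2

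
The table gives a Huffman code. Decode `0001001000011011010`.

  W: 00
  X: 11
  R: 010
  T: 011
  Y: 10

Read left to right; each codeword is recognised as soon as it completes (prefix code):
  00→W | 010→R | 010→R | 00→W | 011→T | 011→T | 010→R
Decoded message: WRRWTTR

WRRWTTR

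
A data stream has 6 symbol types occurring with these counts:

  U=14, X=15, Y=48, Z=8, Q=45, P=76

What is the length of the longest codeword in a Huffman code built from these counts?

4

Merge the two lowest-weight nodes at each step:
combine Z(8), U(14) → 22
combine X(15), 22 → 37
combine 37, Q(45) → 82
combine Y(48), P(76) → 124
combine 82, 124 → 206
Maximum depth reached is 4.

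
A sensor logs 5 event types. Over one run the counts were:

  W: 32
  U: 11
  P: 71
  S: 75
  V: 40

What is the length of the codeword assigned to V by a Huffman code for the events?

2

Build the tree from the bottom:
merge U(11) and W(32): 43
merge V(40) and 43: 83
merge P(71) and S(75): 146
merge 83 and 146: 229
V's leaf is at depth 2, giving a 2-bit codeword.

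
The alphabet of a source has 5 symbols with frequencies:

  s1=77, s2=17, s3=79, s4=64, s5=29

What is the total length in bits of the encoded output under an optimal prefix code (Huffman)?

Build the Huffman tree bottom-up:
s2(17) + s5(29) → 46
46 + s4(64) → 110
s1(77) + s3(79) → 156
110 + 156 → 266
The encoded length is the sum of every internal node's weight: 46 + 110 + 156 + 266 = 578 bits.

578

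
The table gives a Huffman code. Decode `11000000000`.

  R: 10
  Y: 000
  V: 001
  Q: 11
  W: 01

QYYY

Read left to right; each codeword is recognised as soon as it completes (prefix code):
  11→Q | 000→Y | 000→Y | 000→Y
Decoded message: QYYY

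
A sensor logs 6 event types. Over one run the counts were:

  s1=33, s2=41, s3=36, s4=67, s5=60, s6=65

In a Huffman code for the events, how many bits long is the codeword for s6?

Huffman merges, smallest pair first:
merge s1(33) and s3(36): 69
merge s2(41) and s5(60): 101
merge s6(65) and s4(67): 132
merge 69 and 101: 170
merge 132 and 170: 302
s6 sits 2 levels below the root, so its codeword is 2 bits.

2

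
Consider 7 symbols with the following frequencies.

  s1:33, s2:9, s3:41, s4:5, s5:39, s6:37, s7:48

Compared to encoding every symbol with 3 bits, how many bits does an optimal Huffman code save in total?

Fixed-length: 3 bits × 212 symbols = 636 bits.
Huffman merges:
merge s4(5) and s2(9): 14
merge 14 and s1(33): 47
merge s6(37) and s5(39): 76
merge s3(41) and 47: 88
merge s7(48) and 76: 124
merge 88 and 124: 212
Huffman total = 14 + 47 + 76 + 88 + 124 + 212 = 561 bits.
Saving = 636 − 561 = 75 bits.

75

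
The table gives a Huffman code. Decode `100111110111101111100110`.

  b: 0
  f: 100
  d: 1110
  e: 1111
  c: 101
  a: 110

Read left to right; each codeword is recognised as soon as it completes (prefix code):
  100→f | 1111→e | 101→c | 1110→d | 1111→e | 100→f | 110→a
Decoded message: fecdefa

fecdefa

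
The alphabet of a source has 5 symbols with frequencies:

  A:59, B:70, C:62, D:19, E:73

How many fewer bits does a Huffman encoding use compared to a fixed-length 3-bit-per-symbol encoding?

205

Fixed-length: 3 bits × 283 symbols = 849 bits.
Huffman merges:
D(19) + A(59) → 78
C(62) + B(70) → 132
E(73) + 78 → 151
132 + 151 → 283
Huffman total = 78 + 132 + 151 + 283 = 644 bits.
Saving = 849 − 644 = 205 bits.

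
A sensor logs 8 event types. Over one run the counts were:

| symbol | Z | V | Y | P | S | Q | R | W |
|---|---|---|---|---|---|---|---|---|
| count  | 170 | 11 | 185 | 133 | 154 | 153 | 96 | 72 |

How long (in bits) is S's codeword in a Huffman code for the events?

Build the tree from the bottom:
V(11) + W(72) → 83
83 + R(96) → 179
P(133) + Q(153) → 286
S(154) + Z(170) → 324
179 + Y(185) → 364
286 + 324 → 610
364 + 610 → 974
S's leaf is at depth 3, giving a 3-bit codeword.

3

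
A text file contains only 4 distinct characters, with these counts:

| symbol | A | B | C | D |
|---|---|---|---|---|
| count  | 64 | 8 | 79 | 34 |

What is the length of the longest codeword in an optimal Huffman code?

3

Merge the two lowest-weight nodes at each step:
B(8) + D(34) → 42
42 + A(64) → 106
C(79) + 106 → 185
Maximum depth reached is 3.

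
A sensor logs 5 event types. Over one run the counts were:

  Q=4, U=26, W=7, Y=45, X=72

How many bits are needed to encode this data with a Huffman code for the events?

284

Merge the two smallest weights repeatedly:
merge Q(4) and W(7): 11
merge 11 and U(26): 37
merge 37 and Y(45): 82
merge X(72) and 82: 154
The encoded length is the sum of every internal node's weight: 11 + 37 + 82 + 154 = 284 bits.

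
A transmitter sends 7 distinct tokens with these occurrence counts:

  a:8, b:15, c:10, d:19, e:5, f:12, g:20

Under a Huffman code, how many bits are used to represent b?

3

Build the tree from the bottom:
combine e(5), a(8) → 13
combine c(10), f(12) → 22
combine 13, b(15) → 28
combine d(19), g(20) → 39
combine 22, 28 → 50
combine 39, 50 → 89
b's leaf is at depth 3, giving a 3-bit codeword.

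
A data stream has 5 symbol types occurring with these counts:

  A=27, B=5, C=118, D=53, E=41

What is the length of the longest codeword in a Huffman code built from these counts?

Merge the two lowest-weight nodes at each step:
B(5) + A(27) → 32
32 + E(41) → 73
D(53) + 73 → 126
C(118) + 126 → 244
The first pair merged (B, A) ends up deepest, at depth 4.

4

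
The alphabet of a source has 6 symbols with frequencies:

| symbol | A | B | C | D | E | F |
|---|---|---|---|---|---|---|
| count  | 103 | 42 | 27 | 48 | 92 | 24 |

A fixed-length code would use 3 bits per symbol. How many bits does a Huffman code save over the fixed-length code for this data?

195

Fixed-length: 3 bits × 336 symbols = 1008 bits.
Huffman merges:
combine F(24), C(27) → 51
combine B(42), D(48) → 90
combine 51, 90 → 141
combine E(92), A(103) → 195
combine 141, 195 → 336
Huffman total = 51 + 90 + 141 + 195 + 336 = 813 bits.
Saving = 1008 − 813 = 195 bits.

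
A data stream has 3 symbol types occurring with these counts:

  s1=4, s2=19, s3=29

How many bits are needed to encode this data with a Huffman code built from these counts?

75

Build the Huffman tree bottom-up:
merge s1(4) and s2(19): 23
merge 23 and s3(29): 52
Each symbol's bit-cost is frequency × depth; summing gives 75 bits (equivalently 23 + 52).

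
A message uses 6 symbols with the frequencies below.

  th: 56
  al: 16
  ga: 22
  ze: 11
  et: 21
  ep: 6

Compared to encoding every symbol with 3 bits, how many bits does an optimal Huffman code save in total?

Fixed-length: 3 bits × 132 symbols = 396 bits.
Huffman merges:
merge ep(6) and ze(11): 17
merge al(16) and 17: 33
merge et(21) and ga(22): 43
merge 33 and 43: 76
merge th(56) and 76: 132
Huffman total = 17 + 33 + 43 + 76 + 132 = 301 bits.
Saving = 396 − 301 = 95 bits.

95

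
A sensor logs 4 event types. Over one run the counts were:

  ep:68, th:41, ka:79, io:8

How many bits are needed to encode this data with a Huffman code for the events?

Build the Huffman tree bottom-up:
combine io(8), th(41) → 49
combine 49, ep(68) → 117
combine ka(79), 117 → 196
Each symbol's bit-cost is frequency × depth; summing gives 362 bits (equivalently 49 + 117 + 196).

362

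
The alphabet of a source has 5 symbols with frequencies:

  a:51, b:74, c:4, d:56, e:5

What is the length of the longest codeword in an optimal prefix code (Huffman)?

Merge the two lowest-weight nodes at each step:
merge c(4) and e(5): 9
merge 9 and a(51): 60
merge d(56) and 60: 116
merge b(74) and 116: 190
Maximum depth reached is 4.

4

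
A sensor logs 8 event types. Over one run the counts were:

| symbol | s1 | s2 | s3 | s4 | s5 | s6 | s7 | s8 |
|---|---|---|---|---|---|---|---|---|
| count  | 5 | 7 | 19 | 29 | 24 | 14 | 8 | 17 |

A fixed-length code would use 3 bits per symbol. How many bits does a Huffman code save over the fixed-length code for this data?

Fixed-length: 3 bits × 123 symbols = 369 bits.
Huffman merges:
merge s1(5) and s2(7): 12
merge s7(8) and 12: 20
merge s6(14) and s8(17): 31
merge s3(19) and 20: 39
merge s5(24) and s4(29): 53
merge 31 and 39: 70
merge 53 and 70: 123
Huffman total = 12 + 20 + 31 + 39 + 53 + 70 + 123 = 348 bits.
Saving = 369 − 348 = 21 bits.

21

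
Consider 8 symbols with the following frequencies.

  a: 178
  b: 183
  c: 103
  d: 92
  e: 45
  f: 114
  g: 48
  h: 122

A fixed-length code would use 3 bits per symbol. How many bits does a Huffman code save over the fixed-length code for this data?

Fixed-length: 3 bits × 885 symbols = 2655 bits.
Huffman merges:
e(45) + g(48) → 93
d(92) + 93 → 185
c(103) + f(114) → 217
h(122) + a(178) → 300
b(183) + 185 → 368
217 + 300 → 517
368 + 517 → 885
Huffman total = 93 + 185 + 217 + 300 + 368 + 517 + 885 = 2565 bits.
Saving = 2655 − 2565 = 90 bits.

90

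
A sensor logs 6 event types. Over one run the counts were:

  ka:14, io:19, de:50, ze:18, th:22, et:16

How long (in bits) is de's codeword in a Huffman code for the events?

Huffman merges, smallest pair first:
combine ka(14), et(16) → 30
combine ze(18), io(19) → 37
combine th(22), 30 → 52
combine 37, de(50) → 87
combine 52, 87 → 139
de's leaf is at depth 2, giving a 2-bit codeword.

2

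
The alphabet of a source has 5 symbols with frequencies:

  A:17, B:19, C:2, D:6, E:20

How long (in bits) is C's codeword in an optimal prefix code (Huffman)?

3

Huffman merges, smallest pair first:
merge C(2) and D(6): 8
merge 8 and A(17): 25
merge B(19) and E(20): 39
merge 25 and 39: 64
C's leaf is at depth 3, giving a 3-bit codeword.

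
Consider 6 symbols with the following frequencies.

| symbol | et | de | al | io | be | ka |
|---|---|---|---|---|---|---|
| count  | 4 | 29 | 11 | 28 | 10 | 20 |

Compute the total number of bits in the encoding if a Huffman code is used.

243

Build the Huffman tree bottom-up:
combine et(4), be(10) → 14
combine al(11), 14 → 25
combine ka(20), 25 → 45
combine io(28), de(29) → 57
combine 45, 57 → 102
Each symbol's bit-cost is frequency × depth; summing gives 243 bits (equivalently 14 + 25 + 45 + 57 + 102).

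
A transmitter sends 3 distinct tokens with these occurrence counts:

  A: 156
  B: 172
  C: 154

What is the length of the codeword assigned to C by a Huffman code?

2

Huffman merges, smallest pair first:
merge C(154) and A(156): 310
merge B(172) and 310: 482
C's leaf is at depth 2, giving a 2-bit codeword.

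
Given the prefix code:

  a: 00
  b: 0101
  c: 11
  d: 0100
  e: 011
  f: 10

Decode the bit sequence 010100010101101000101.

babedb

Read left to right; each codeword is recognised as soon as it completes (prefix code):
  0101→b | 00→a | 0101→b | 011→e | 0100→d | 0101→b
Decoded message: babedb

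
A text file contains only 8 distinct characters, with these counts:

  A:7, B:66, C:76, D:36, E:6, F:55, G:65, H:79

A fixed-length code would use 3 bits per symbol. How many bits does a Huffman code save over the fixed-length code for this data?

Fixed-length: 3 bits × 390 symbols = 1170 bits.
Huffman merges:
E(6) + A(7) → 13
13 + D(36) → 49
49 + F(55) → 104
G(65) + B(66) → 131
C(76) + H(79) → 155
104 + 131 → 235
155 + 235 → 390
Huffman total = 13 + 49 + 104 + 131 + 155 + 235 + 390 = 1077 bits.
Saving = 1170 − 1077 = 93 bits.

93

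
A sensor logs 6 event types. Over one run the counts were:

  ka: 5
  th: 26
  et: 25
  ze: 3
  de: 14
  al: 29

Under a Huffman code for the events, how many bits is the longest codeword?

Merge the two lowest-weight nodes at each step:
combine ze(3), ka(5) → 8
combine 8, de(14) → 22
combine 22, et(25) → 47
combine th(26), al(29) → 55
combine 47, 55 → 102
Maximum depth reached is 4.

4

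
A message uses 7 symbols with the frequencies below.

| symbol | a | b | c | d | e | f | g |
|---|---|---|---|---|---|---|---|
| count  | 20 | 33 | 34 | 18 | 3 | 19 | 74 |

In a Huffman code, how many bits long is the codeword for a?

Build the tree from the bottom:
merge e(3) and d(18): 21
merge f(19) and a(20): 39
merge 21 and b(33): 54
merge c(34) and 39: 73
merge 54 and 73: 127
merge g(74) and 127: 201
a's leaf is at depth 4, giving a 4-bit codeword.

4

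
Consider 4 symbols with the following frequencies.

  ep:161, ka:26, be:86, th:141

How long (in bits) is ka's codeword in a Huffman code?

3

Repeatedly merge the two smallest:
combine ka(26), be(86) → 112
combine 112, th(141) → 253
combine ep(161), 253 → 414
ka sits 3 levels below the root, so its codeword is 3 bits.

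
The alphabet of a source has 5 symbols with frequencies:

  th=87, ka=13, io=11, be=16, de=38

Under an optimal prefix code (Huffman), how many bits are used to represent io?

Huffman merges, smallest pair first:
io(11) + ka(13) → 24
be(16) + 24 → 40
de(38) + 40 → 78
78 + th(87) → 165
The subtree containing io is merged 4 times, so code length = 4.

4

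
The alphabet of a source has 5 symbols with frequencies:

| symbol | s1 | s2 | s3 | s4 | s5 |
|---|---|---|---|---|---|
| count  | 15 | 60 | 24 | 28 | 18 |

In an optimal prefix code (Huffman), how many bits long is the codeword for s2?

Build the tree from the bottom:
merge s1(15) and s5(18): 33
merge s3(24) and s4(28): 52
merge 33 and 52: 85
merge s2(60) and 85: 145
s2 is a child of the root — depth 1, so its codeword is a single bit.

1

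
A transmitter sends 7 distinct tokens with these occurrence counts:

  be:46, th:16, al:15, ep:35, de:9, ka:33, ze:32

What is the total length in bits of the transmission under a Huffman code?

501

Merge the two smallest weights repeatedly:
merge de(9) and al(15): 24
merge th(16) and 24: 40
merge ze(32) and ka(33): 65
merge ep(35) and 40: 75
merge be(46) and 65: 111
merge 75 and 111: 186
The encoded length is the sum of every internal node's weight: 24 + 40 + 65 + 75 + 111 + 186 = 501 bits.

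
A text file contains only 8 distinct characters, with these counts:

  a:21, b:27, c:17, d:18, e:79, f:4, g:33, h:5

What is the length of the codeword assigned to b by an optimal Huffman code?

3

Build the tree from the bottom:
merge f(4) and h(5): 9
merge 9 and c(17): 26
merge d(18) and a(21): 39
merge 26 and b(27): 53
merge g(33) and 39: 72
merge 53 and 72: 125
merge e(79) and 125: 204
The subtree containing b is merged 3 times, so code length = 3.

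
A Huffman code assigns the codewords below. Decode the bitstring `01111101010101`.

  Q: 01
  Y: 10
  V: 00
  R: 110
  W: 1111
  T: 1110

Read left to right; each codeword is recognised as soon as it completes (prefix code):
  01→Q | 1111→W | 01→Q | 01→Q | 01→Q | 01→Q
Decoded message: QWQQQQ

QWQQQQ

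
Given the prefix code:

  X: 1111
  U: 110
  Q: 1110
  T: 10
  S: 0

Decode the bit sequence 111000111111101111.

QSSXQX

Read left to right; each codeword is recognised as soon as it completes (prefix code):
  1110→Q | 0→S | 0→S | 1111→X | 1110→Q | 1111→X
Decoded message: QSSXQX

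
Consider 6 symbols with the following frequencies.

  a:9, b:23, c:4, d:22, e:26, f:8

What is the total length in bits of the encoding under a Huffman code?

217

Greedily combine the two least-frequent nodes:
combine c(4), f(8) → 12
combine a(9), 12 → 21
combine 21, d(22) → 43
combine b(23), e(26) → 49
combine 43, 49 → 92
Total encoded bits = sum of merged weights = 12 + 21 + 43 + 49 + 92 = 217.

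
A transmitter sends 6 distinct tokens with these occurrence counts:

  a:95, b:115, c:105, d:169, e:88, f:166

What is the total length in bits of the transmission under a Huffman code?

Greedily combine the two least-frequent nodes:
e(88) + a(95) → 183
c(105) + b(115) → 220
f(166) + d(169) → 335
183 + 220 → 403
335 + 403 → 738
Total encoded bits = sum of merged weights = 183 + 220 + 335 + 403 + 738 = 1879.

1879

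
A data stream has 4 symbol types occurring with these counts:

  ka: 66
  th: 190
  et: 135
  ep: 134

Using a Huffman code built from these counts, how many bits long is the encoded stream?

Build the Huffman tree bottom-up:
ka(66) + ep(134) → 200
et(135) + th(190) → 325
200 + 325 → 525
Total encoded bits = sum of merged weights = 200 + 325 + 525 = 1050.

1050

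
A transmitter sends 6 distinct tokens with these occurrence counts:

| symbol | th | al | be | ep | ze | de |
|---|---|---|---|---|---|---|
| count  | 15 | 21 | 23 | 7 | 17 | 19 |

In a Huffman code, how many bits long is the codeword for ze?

Huffman merges, smallest pair first:
ep(7) + th(15) → 22
ze(17) + de(19) → 36
al(21) + 22 → 43
be(23) + 36 → 59
43 + 59 → 102
The subtree containing ze is merged 3 times, so code length = 3.

3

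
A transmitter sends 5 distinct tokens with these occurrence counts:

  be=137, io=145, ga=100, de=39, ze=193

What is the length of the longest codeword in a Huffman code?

Merge the two lowest-weight nodes at each step:
merge de(39) and ga(100): 139
merge be(137) and 139: 276
merge io(145) and ze(193): 338
merge 276 and 338: 614
The first pair merged (de, ga) ends up deepest, at depth 3.

3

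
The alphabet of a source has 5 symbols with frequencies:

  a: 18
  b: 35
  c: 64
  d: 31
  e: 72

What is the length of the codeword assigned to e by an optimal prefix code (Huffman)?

2

Huffman merges, smallest pair first:
combine a(18), d(31) → 49
combine b(35), 49 → 84
combine c(64), e(72) → 136
combine 84, 136 → 220
The subtree containing e is merged 2 times, so code length = 2.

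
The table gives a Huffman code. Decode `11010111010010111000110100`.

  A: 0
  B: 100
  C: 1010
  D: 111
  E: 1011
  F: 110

Read left to right; each codeword is recognised as soon as it completes (prefix code):
  110→F | 1011→E | 1010→C | 0→A | 1011→E | 100→B | 0→A | 110→F | 100→B
Decoded message: FECAEBAFB

FECAEBAFB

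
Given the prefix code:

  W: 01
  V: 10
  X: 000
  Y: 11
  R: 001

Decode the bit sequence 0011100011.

RYXY

Read left to right; each codeword is recognised as soon as it completes (prefix code):
  001→R | 11→Y | 000→X | 11→Y
Decoded message: RYXY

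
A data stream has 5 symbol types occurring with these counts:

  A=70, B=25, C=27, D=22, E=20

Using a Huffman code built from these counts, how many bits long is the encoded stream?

352

Build the Huffman tree bottom-up:
merge E(20) and D(22): 42
merge B(25) and C(27): 52
merge 42 and 52: 94
merge A(70) and 94: 164
Total encoded bits = sum of merged weights = 42 + 52 + 94 + 164 = 352.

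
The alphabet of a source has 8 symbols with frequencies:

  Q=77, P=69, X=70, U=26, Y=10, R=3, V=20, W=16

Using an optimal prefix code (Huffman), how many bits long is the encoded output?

Merge the two smallest weights repeatedly:
combine R(3), Y(10) → 13
combine 13, W(16) → 29
combine V(20), U(26) → 46
combine 29, 46 → 75
combine P(69), X(70) → 139
combine 75, Q(77) → 152
combine 139, 152 → 291
Each symbol's bit-cost is frequency × depth; summing gives 745 bits (equivalently 13 + 29 + 46 + 75 + 139 + 152 + 291).

745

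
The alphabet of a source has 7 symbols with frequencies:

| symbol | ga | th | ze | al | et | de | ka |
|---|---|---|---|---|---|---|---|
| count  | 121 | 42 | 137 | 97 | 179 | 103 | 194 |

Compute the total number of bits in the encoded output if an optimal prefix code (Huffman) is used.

2385

Build the Huffman tree bottom-up:
combine th(42), al(97) → 139
combine de(103), ga(121) → 224
combine ze(137), 139 → 276
combine et(179), ka(194) → 373
combine 224, 276 → 500
combine 373, 500 → 873
Total encoded bits = sum of merged weights = 139 + 224 + 276 + 373 + 500 + 873 = 2385.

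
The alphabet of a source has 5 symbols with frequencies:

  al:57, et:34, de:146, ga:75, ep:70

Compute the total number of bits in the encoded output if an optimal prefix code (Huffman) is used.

854

Build the Huffman tree bottom-up:
combine et(34), al(57) → 91
combine ep(70), ga(75) → 145
combine 91, 145 → 236
combine de(146), 236 → 382
Total encoded bits = sum of merged weights = 91 + 145 + 236 + 382 = 854.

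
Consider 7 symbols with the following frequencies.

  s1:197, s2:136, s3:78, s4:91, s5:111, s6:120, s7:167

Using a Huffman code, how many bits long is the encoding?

2503

Build the Huffman tree bottom-up:
combine s3(78), s4(91) → 169
combine s5(111), s6(120) → 231
combine s2(136), s7(167) → 303
combine 169, s1(197) → 366
combine 231, 303 → 534
combine 366, 534 → 900
Each symbol's bit-cost is frequency × depth; summing gives 2503 bits (equivalently 169 + 231 + 303 + 366 + 534 + 900).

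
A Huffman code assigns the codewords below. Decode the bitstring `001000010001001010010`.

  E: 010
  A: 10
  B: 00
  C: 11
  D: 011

Read left to right; each codeword is recognised as soon as it completes (prefix code):
  00→B | 10→A | 00→B | 010→E | 00→B | 10→A | 010→E | 10→A | 010→E
Decoded message: BABEBAEAE

BABEBAEAE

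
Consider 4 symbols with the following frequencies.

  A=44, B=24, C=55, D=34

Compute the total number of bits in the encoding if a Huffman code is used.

Merge the two smallest weights repeatedly:
merge B(24) and D(34): 58
merge A(44) and C(55): 99
merge 58 and 99: 157
Total encoded bits = sum of merged weights = 58 + 99 + 157 = 314.

314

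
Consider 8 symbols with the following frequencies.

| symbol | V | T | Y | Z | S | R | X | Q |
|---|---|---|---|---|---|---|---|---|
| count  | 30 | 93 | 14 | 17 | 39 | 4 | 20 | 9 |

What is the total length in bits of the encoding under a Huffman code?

Build the Huffman tree bottom-up:
R(4) + Q(9) → 13
13 + Y(14) → 27
Z(17) + X(20) → 37
27 + V(30) → 57
37 + S(39) → 76
57 + 76 → 133
T(93) + 133 → 226
Total encoded bits = sum of merged weights = 13 + 27 + 37 + 57 + 76 + 133 + 226 = 569.

569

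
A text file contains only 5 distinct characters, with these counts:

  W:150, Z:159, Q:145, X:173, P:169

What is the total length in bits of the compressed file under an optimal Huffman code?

Build the Huffman tree bottom-up:
merge Q(145) and W(150): 295
merge Z(159) and P(169): 328
merge X(173) and 295: 468
merge 328 and 468: 796
Each symbol's bit-cost is frequency × depth; summing gives 1887 bits (equivalently 295 + 328 + 468 + 796).

1887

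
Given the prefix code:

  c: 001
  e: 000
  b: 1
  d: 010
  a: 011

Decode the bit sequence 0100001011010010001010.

debaddcd

Read left to right; each codeword is recognised as soon as it completes (prefix code):
  010→d | 000→e | 1→b | 011→a | 010→d | 010→d | 001→c | 010→d
Decoded message: debaddcd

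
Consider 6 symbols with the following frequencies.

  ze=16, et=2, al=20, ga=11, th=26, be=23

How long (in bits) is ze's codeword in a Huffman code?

3

Huffman merges, smallest pair first:
combine et(2), ga(11) → 13
combine 13, ze(16) → 29
combine al(20), be(23) → 43
combine th(26), 29 → 55
combine 43, 55 → 98
ze sits 3 levels below the root, so its codeword is 3 bits.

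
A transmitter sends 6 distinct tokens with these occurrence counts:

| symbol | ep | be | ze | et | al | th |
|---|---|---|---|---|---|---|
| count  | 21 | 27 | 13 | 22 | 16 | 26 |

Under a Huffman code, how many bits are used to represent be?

2

Build the tree from the bottom:
combine ze(13), al(16) → 29
combine ep(21), et(22) → 43
combine th(26), be(27) → 53
combine 29, 43 → 72
combine 53, 72 → 125
be sits 2 levels below the root, so its codeword is 2 bits.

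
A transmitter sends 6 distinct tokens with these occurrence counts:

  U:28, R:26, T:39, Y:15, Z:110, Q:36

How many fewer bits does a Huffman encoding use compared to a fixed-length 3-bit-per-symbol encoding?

179

Fixed-length: 3 bits × 254 symbols = 762 bits.
Huffman merges:
Y(15) + R(26) → 41
U(28) + Q(36) → 64
T(39) + 41 → 80
64 + 80 → 144
Z(110) + 144 → 254
Huffman total = 41 + 64 + 80 + 144 + 254 = 583 bits.
Saving = 762 − 583 = 179 bits.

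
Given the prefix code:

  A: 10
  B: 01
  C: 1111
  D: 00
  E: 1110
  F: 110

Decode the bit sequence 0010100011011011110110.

Read left to right; each codeword is recognised as soon as it completes (prefix code):
  00→D | 10→A | 10→A | 00→D | 110→F | 110→F | 1111→C | 01→B | 10→A
Decoded message: DAADFFCBA

DAADFFCBA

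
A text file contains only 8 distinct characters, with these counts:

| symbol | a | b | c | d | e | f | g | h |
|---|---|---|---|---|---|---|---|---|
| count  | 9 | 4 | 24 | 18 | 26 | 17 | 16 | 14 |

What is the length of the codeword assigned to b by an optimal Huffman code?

4

Repeatedly merge the two smallest:
combine b(4), a(9) → 13
combine 13, h(14) → 27
combine g(16), f(17) → 33
combine d(18), c(24) → 42
combine e(26), 27 → 53
combine 33, 42 → 75
combine 53, 75 → 128
The subtree containing b is merged 4 times, so code length = 4.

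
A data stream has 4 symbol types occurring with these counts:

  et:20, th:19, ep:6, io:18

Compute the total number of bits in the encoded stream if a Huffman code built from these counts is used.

Build the Huffman tree bottom-up:
ep(6) + io(18) → 24
th(19) + et(20) → 39
24 + 39 → 63
The encoded length is the sum of every internal node's weight: 24 + 39 + 63 = 126 bits.

126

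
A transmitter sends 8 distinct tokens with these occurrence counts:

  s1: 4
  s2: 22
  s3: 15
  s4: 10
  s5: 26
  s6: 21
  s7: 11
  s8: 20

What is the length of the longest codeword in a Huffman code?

Merge the two lowest-weight nodes at each step:
combine s1(4), s4(10) → 14
combine s7(11), 14 → 25
combine s3(15), s8(20) → 35
combine s6(21), s2(22) → 43
combine 25, s5(26) → 51
combine 35, 43 → 78
combine 51, 78 → 129
The rarest symbols sit at the bottom; the longest codeword is 4 bits.

4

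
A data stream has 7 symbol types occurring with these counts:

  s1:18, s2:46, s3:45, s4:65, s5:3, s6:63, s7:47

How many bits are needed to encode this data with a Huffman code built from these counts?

Build the Huffman tree bottom-up:
merge s5(3) and s1(18): 21
merge 21 and s3(45): 66
merge s2(46) and s7(47): 93
merge s6(63) and s4(65): 128
merge 66 and 93: 159
merge 128 and 159: 287
The encoded length is the sum of every internal node's weight: 21 + 66 + 93 + 128 + 159 + 287 = 754 bits.

754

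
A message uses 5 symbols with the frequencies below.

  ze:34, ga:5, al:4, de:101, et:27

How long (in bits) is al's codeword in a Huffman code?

4

Huffman merges, smallest pair first:
merge al(4) and ga(5): 9
merge 9 and et(27): 36
merge ze(34) and 36: 70
merge 70 and de(101): 171
al sits 4 levels below the root, so its codeword is 4 bits.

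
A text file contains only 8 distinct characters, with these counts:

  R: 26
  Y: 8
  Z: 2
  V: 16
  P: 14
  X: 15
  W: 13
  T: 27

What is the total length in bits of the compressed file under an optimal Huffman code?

343

Greedily combine the two least-frequent nodes:
combine Z(2), Y(8) → 10
combine 10, W(13) → 23
combine P(14), X(15) → 29
combine V(16), 23 → 39
combine R(26), T(27) → 53
combine 29, 39 → 68
combine 53, 68 → 121
Total encoded bits = sum of merged weights = 10 + 23 + 29 + 39 + 53 + 68 + 121 = 343.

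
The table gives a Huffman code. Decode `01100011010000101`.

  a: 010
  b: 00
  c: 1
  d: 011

Read left to right; each codeword is recognised as soon as it completes (prefix code):
  011→d | 00→b | 011→d | 010→a | 00→b | 010→a | 1→c
Decoded message: dbdabac

dbdabac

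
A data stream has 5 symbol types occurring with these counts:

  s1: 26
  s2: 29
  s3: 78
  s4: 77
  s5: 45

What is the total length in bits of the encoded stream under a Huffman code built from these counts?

Greedily combine the two least-frequent nodes:
merge s1(26) and s2(29): 55
merge s5(45) and 55: 100
merge s4(77) and s3(78): 155
merge 100 and 155: 255
Each symbol's bit-cost is frequency × depth; summing gives 565 bits (equivalently 55 + 100 + 155 + 255).

565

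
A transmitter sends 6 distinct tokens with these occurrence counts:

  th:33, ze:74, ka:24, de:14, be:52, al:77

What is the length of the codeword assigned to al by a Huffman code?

2

Huffman merges, smallest pair first:
combine de(14), ka(24) → 38
combine th(33), 38 → 71
combine be(52), 71 → 123
combine ze(74), al(77) → 151
combine 123, 151 → 274
al's leaf is at depth 2, giving a 2-bit codeword.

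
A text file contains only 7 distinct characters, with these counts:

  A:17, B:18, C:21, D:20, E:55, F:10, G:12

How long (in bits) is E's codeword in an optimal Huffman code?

2

Repeatedly merge the two smallest:
F(10) + G(12) → 22
A(17) + B(18) → 35
D(20) + C(21) → 41
22 + 35 → 57
41 + E(55) → 96
57 + 96 → 153
E sits 2 levels below the root, so its codeword is 2 bits.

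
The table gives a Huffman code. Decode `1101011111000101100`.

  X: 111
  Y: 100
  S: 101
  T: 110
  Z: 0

Read left to right; each codeword is recognised as soon as it completes (prefix code):
  110→T | 101→S | 111→X | 100→Y | 0→Z | 101→S | 100→Y
Decoded message: TSXYZSY

TSXYZSY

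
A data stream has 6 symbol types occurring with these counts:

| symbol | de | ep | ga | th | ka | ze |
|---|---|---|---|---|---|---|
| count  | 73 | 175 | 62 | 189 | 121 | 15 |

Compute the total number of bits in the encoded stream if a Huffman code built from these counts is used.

1497

Greedily combine the two least-frequent nodes:
merge ze(15) and ga(62): 77
merge de(73) and 77: 150
merge ka(121) and 150: 271
merge ep(175) and th(189): 364
merge 271 and 364: 635
The encoded length is the sum of every internal node's weight: 77 + 150 + 271 + 364 + 635 = 1497 bits.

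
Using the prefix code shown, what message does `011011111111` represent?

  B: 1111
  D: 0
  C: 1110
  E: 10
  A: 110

Read left to right; each codeword is recognised as soon as it completes (prefix code):
  0→D | 110→A | 1111→B | 1111→B
Decoded message: DABB

DABB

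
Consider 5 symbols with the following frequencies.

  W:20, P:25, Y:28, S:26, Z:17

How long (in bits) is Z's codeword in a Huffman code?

3

Huffman merges, smallest pair first:
combine Z(17), W(20) → 37
combine P(25), S(26) → 51
combine Y(28), 37 → 65
combine 51, 65 → 116
Z sits 3 levels below the root, so its codeword is 3 bits.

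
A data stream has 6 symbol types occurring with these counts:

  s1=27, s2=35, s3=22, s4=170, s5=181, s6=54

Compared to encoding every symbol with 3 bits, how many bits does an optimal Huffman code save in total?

399

Fixed-length: 3 bits × 489 symbols = 1467 bits.
Huffman merges:
merge s3(22) and s1(27): 49
merge s2(35) and 49: 84
merge s6(54) and 84: 138
merge 138 and s4(170): 308
merge s5(181) and 308: 489
Huffman total = 49 + 84 + 138 + 308 + 489 = 1068 bits.
Saving = 1467 − 1068 = 399 bits.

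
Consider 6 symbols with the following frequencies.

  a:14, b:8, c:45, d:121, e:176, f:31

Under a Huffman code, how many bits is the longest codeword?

Merge the two lowest-weight nodes at each step:
merge b(8) and a(14): 22
merge 22 and f(31): 53
merge c(45) and 53: 98
merge 98 and d(121): 219
merge e(176) and 219: 395
The first pair merged (b, a) ends up deepest, at depth 5.

5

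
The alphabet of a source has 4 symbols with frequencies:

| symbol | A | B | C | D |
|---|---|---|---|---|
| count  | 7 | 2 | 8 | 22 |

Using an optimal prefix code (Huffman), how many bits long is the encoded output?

65

Merge the two smallest weights repeatedly:
combine B(2), A(7) → 9
combine C(8), 9 → 17
combine 17, D(22) → 39
The encoded length is the sum of every internal node's weight: 9 + 17 + 39 = 65 bits.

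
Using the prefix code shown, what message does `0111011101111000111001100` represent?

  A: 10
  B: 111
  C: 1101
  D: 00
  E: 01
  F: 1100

Read left to right; each codeword is recognised as soon as it completes (prefix code):
  01→E | 1101→C | 1101→C | 111→B | 00→D | 01→E | 1100→F | 1100→F
Decoded message: ECCBDEFF

ECCBDEFF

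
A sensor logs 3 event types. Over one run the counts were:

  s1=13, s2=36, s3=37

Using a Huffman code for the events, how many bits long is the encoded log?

Merge the two smallest weights repeatedly:
merge s1(13) and s2(36): 49
merge s3(37) and 49: 86
Each symbol's bit-cost is frequency × depth; summing gives 135 bits (equivalently 49 + 86).

135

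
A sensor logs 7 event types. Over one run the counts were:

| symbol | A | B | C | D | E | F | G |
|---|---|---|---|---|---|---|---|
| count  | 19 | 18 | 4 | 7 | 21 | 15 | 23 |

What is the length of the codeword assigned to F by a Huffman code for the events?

Huffman merges, smallest pair first:
merge C(4) and D(7): 11
merge 11 and F(15): 26
merge B(18) and A(19): 37
merge E(21) and G(23): 44
merge 26 and 37: 63
merge 44 and 63: 107
F sits 3 levels below the root, so its codeword is 3 bits.

3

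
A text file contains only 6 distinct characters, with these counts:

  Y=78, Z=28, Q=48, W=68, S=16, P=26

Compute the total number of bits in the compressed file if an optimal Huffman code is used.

640

Build the Huffman tree bottom-up:
merge S(16) and P(26): 42
merge Z(28) and 42: 70
merge Q(48) and W(68): 116
merge 70 and Y(78): 148
merge 116 and 148: 264
The encoded length is the sum of every internal node's weight: 42 + 70 + 116 + 148 + 264 = 640 bits.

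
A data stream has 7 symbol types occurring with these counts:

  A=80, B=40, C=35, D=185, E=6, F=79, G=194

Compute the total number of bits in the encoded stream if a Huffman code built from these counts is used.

Build the Huffman tree bottom-up:
E(6) + C(35) → 41
B(40) + 41 → 81
F(79) + A(80) → 159
81 + 159 → 240
D(185) + G(194) → 379
240 + 379 → 619
Total encoded bits = sum of merged weights = 41 + 81 + 159 + 240 + 379 + 619 = 1519.

1519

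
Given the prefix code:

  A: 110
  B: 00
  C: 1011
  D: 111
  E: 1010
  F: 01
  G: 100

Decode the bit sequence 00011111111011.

BFDDC

Read left to right; each codeword is recognised as soon as it completes (prefix code):
  00→B | 01→F | 111→D | 111→D | 1011→C
Decoded message: BFDDC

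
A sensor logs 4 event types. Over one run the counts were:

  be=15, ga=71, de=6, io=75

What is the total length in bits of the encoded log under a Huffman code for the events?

Greedily combine the two least-frequent nodes:
merge de(6) and be(15): 21
merge 21 and ga(71): 92
merge io(75) and 92: 167
The encoded length is the sum of every internal node's weight: 21 + 92 + 167 = 280 bits.

280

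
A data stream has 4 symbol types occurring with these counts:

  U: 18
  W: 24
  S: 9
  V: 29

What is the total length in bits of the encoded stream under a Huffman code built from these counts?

Greedily combine the two least-frequent nodes:
S(9) + U(18) → 27
W(24) + 27 → 51
V(29) + 51 → 80
The encoded length is the sum of every internal node's weight: 27 + 51 + 80 = 158 bits.

158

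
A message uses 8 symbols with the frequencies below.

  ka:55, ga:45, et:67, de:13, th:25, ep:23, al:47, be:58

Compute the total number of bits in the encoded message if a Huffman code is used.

968

Build the Huffman tree bottom-up:
de(13) + ep(23) → 36
th(25) + 36 → 61
ga(45) + al(47) → 92
ka(55) + be(58) → 113
61 + et(67) → 128
92 + 113 → 205
128 + 205 → 333
Each symbol's bit-cost is frequency × depth; summing gives 968 bits (equivalently 36 + 61 + 92 + 113 + 128 + 205 + 333).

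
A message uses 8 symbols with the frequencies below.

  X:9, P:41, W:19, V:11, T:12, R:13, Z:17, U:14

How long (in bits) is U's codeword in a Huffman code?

Huffman merges, smallest pair first:
combine X(9), V(11) → 20
combine T(12), R(13) → 25
combine U(14), Z(17) → 31
combine W(19), 20 → 39
combine 25, 31 → 56
combine 39, P(41) → 80
combine 56, 80 → 136
U's leaf is at depth 3, giving a 3-bit codeword.

3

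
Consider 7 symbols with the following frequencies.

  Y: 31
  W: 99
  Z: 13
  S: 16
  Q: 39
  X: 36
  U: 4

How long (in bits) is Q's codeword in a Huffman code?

Huffman merges, smallest pair first:
U(4) + Z(13) → 17
S(16) + 17 → 33
Y(31) + 33 → 64
X(36) + Q(39) → 75
64 + 75 → 139
W(99) + 139 → 238
The subtree containing Q is merged 3 times, so code length = 3.

3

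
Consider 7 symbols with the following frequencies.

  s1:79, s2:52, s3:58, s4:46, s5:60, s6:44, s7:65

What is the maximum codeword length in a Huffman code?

3

Merge the two lowest-weight nodes at each step:
combine s6(44), s4(46) → 90
combine s2(52), s3(58) → 110
combine s5(60), s7(65) → 125
combine s1(79), 90 → 169
combine 110, 125 → 235
combine 169, 235 → 404
The first pair merged (s6, s4) ends up deepest, at depth 3.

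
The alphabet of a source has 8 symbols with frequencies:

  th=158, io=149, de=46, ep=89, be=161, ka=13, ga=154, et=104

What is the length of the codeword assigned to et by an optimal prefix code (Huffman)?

3

Build the tree from the bottom:
ka(13) + de(46) → 59
59 + ep(89) → 148
et(104) + 148 → 252
io(149) + ga(154) → 303
th(158) + be(161) → 319
252 + 303 → 555
319 + 555 → 874
et's leaf is at depth 3, giving a 3-bit codeword.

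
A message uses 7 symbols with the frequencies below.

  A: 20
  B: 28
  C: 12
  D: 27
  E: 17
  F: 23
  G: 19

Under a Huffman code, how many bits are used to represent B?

Huffman merges, smallest pair first:
C(12) + E(17) → 29
G(19) + A(20) → 39
F(23) + D(27) → 50
B(28) + 29 → 57
39 + 50 → 89
57 + 89 → 146
B's leaf is at depth 2, giving a 2-bit codeword.

2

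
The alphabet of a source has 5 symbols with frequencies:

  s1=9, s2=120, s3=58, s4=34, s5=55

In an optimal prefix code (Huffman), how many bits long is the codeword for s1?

4

Build the tree from the bottom:
combine s1(9), s4(34) → 43
combine 43, s5(55) → 98
combine s3(58), 98 → 156
combine s2(120), 156 → 276
s1's leaf is at depth 4, giving a 4-bit codeword.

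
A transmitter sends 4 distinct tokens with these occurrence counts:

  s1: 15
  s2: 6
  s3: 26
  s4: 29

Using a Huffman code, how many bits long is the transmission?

Build the Huffman tree bottom-up:
s2(6) + s1(15) → 21
21 + s3(26) → 47
s4(29) + 47 → 76
Total encoded bits = sum of merged weights = 21 + 47 + 76 = 144.

144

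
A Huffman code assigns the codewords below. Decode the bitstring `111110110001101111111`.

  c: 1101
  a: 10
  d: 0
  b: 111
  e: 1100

Read left to right; each codeword is recognised as soon as it completes (prefix code):
  111→b | 1101→c | 10→a | 0→d | 0→d | 1101→c | 111→b | 111→b
Decoded message: bcaddcbb

bcaddcbb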